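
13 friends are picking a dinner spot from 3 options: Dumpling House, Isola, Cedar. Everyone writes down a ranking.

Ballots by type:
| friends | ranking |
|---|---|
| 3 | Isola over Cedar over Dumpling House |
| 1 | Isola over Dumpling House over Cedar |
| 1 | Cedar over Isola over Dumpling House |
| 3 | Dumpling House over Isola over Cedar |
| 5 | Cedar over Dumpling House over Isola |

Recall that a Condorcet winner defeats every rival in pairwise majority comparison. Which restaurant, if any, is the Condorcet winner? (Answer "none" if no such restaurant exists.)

Check each pair by majority over 13 ballots:
Dumpling House vs Isola: 3+5 = 8 for Dumpling House, 5 for Isola — Dumpling House by 8–5.
Dumpling House vs Cedar: Dumpling House preferred on 1+3 = 4 ballots; Cedar wins 9–4.
Isola vs Cedar: 7 to 6, Isola.
Each restaurant drops at least one matchup (Dumpling House loses to Cedar; Isola loses to Dumpling House; Cedar loses to Isola); the cycle Dumpling House beats Isola beats Cedar beats Dumpling House rules out a Condorcet winner.

none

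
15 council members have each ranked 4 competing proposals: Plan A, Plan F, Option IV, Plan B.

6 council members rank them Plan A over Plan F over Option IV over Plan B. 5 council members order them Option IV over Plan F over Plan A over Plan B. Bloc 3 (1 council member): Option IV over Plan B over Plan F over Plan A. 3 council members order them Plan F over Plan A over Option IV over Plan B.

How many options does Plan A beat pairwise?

Plan A against each rival (15 council members):
Plan A vs Plan F: 6 for Plan A, 9 for Plan F — Plan F by 9–6.
Plan A vs Option IV: Plan A, 9–6.
Plan A–Plan B: Plan A 14–1.
Plan A beats Option IV, Plan B; loses to Plan F — 2 pairwise wins.

2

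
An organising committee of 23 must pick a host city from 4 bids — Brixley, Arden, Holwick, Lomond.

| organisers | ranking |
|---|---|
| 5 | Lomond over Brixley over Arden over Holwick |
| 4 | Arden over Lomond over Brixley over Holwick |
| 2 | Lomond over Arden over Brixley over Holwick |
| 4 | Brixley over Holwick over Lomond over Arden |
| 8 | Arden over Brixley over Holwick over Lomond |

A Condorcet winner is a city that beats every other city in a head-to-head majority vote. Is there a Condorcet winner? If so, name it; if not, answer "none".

Arden

Check each pair by majority over 23 ballots:
Brixley vs Arden: 9 to 14, Arden.
Brixley vs Holwick: 23 to 0, Brixley.
Brixley vs Lomond: 12 to 11, Brixley.
Arden vs Holwick: 5+4+2+8 = 19 for Arden, 4 for Holwick — Arden by 19–4.
Arden vs Lomond: Arden wins 12–11.
Holwick vs Lomond: Holwick preferred on 4+8 = 12 ballots; Holwick wins 12–11.
Arden beats each of Brixley, Holwick, Lomond — Arden is the Condorcet winner.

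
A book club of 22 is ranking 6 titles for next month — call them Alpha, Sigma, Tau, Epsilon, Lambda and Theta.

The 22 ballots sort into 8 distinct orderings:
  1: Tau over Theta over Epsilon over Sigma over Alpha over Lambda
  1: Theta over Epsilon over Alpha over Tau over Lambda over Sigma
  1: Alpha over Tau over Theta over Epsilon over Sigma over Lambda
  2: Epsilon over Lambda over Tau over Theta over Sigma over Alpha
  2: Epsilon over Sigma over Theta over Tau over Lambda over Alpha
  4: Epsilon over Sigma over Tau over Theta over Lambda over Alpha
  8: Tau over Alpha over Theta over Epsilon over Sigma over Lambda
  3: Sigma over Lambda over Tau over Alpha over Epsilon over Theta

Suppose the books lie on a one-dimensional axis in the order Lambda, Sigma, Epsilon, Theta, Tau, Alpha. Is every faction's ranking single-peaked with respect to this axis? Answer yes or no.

Axis positions: Lambda=1, Sigma=2, Epsilon=3, Theta=4, Tau=5, Alpha=6.
Faction 1 (peak Tau at position 5): ranking walks positions 5-4-3-2-6-1, expanding outward from the peak — single-peaked.
Faction 2: ranking walks positions 4-3-6-5-1-2; Alpha is ranked above Tau even though Tau lies between Alpha and the peak Theta on the axis — preferences dip and rise again. Not single-peaked.
Faction 3 (peak Alpha at position 6): ranking walks positions 6-5-4-3-2-1, expanding outward from the peak — single-peaked.
Faction 4: ranking walks positions 3-1-5-4-2-6; Lambda is ranked above Sigma even though Sigma lies between Lambda and the peak Epsilon on the axis — preferences dip and rise again. Not single-peaked.
Faction 5 (peak Epsilon at position 3): ranking walks positions 3-2-4-5-1-6, expanding outward from the peak — single-peaked.
Faction 6: ranking walks positions 3-2-5-4-1-6; Tau is ranked above Theta even though Theta lies between Tau and the peak Epsilon on the axis — preferences dip and rise again. Not single-peaked.
Faction 7 (peak Tau at position 5): ranking walks positions 5-6-4-3-2-1, expanding outward from the peak — single-peaked.
Faction 8: ranking walks positions 2-1-5-6-3-4; Tau is ranked above Epsilon even though Epsilon lies between Tau and the peak Sigma on the axis — preferences dip and rise again. Not single-peaked.
Faction 2 violates single-peakedness, so the profile is not single-peaked on this axis.

no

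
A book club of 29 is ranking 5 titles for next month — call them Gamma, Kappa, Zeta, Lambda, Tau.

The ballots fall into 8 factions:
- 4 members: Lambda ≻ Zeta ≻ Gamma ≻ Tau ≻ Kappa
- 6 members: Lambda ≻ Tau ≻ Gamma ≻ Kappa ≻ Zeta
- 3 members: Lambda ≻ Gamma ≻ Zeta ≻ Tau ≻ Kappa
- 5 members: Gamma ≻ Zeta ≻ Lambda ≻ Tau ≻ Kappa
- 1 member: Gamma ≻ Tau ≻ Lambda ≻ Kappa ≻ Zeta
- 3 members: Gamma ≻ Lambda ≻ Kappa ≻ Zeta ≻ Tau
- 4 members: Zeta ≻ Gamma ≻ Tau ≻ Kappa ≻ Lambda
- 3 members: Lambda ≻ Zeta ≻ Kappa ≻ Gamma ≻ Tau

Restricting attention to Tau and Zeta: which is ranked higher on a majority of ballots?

Zeta

Ballots ranking Tau above Zeta: 6 + 1 = 7.
Ballots ranking Zeta above Tau: 29 − 7 = 22.
Zeta wins the head-to-head 22–7.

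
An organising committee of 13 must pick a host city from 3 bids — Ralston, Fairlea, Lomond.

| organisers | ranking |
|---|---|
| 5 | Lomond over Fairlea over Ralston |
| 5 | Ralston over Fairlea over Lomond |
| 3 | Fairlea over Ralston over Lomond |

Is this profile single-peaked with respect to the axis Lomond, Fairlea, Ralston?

Axis positions: Lomond=1, Fairlea=2, Ralston=3.
Faction 1 (peak Lomond at position 1): ranking walks positions 1-2-3, expanding outward from the peak — single-peaked.
Faction 2 (peak Ralston at position 3): ranking walks positions 3-2-1, expanding outward from the peak — single-peaked.
Faction 3 (peak Fairlea at position 2): ranking walks positions 2-3-1, expanding outward from the peak — single-peaked.
Every ranking is single-peaked on this axis.

yes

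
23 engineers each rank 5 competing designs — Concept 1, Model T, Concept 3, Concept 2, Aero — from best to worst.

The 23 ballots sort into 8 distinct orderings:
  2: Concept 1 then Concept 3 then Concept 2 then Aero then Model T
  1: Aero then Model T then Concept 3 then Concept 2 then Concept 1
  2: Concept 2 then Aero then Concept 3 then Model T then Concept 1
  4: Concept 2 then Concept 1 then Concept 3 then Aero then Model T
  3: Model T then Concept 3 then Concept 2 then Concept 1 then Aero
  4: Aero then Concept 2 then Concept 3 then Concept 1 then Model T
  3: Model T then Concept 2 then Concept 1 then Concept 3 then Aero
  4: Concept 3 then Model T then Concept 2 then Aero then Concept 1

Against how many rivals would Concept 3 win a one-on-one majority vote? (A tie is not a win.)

3

Concept 3 against each rival (23 engineers):
Concept 3 vs Concept 1: Concept 3, 14–9.
Concept 3–Model T: Concept 3 16–7.
Concept 3 vs Concept 2: Concept 3 is ranked higher on 2+1+3+4 = 10 ballots, Concept 2 on 13. Concept 2 wins 13–10.
Concept 3 vs Aero: Concept 3, 16–7.
Concept 3 beats Concept 1, Model T, Aero; loses to Concept 2 — 3 pairwise wins.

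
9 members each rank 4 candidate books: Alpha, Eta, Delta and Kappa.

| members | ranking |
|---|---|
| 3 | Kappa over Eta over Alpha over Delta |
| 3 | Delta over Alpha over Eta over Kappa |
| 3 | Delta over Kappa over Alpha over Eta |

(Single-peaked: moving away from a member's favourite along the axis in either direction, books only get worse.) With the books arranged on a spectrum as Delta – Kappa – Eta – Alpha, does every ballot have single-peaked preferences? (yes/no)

no

Axis positions: Delta=1, Kappa=2, Eta=3, Alpha=4.
Cluster 1 (peak Kappa at position 2): ranking walks positions 2-3-4-1, expanding outward from the peak — single-peaked.
Cluster 2: ranking walks positions 1-4-3-2; Alpha is ranked above Kappa even though Kappa lies between Alpha and the peak Delta on the axis — preferences dip and rise again. Not single-peaked.
Cluster 3: ranking walks positions 1-2-4-3; Alpha is ranked above Eta even though Eta lies between Alpha and the peak Delta on the axis — preferences dip and rise again. Not single-peaked.
Cluster 2 violates single-peakedness, so the profile is not single-peaked on this axis.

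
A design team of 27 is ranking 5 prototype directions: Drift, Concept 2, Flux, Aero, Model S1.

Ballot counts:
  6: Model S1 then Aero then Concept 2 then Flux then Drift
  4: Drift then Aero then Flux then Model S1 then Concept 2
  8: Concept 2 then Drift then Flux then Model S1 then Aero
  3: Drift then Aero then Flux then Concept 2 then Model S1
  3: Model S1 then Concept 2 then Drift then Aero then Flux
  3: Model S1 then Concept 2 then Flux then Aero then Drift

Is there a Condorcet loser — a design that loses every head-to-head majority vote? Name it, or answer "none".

none

Head-to-head results (27 engineers):
Drift–Concept 2: Concept 2 20–7.
Drift vs Flux: 4+8+3+3 = 18 for Drift, 9 for Flux — Drift by 18–9.
Drift vs Aero: 4+8+3+3 = 18 for Drift, 9 for Aero — Drift by 18–9.
Drift vs Model S1: 15 to 12, Drift.
Concept 2 vs Flux: 6+8+3+3 = 20 for Concept 2, 7 for Flux — Concept 2 by 20–7.
Concept 2 vs Aero: Concept 2 is ranked higher on 8+3+3 = 14 ballots, Aero on 13. Concept 2 wins 14–13.
Concept 2 vs Model S1: Concept 2 preferred on 8+3 = 11 ballots; Model S1 wins 16–11.
Flux vs Aero: Flux is ranked higher on 8+3 = 11 ballots, Aero on 16. Aero wins 16–11.
Flux vs Model S1: Flux, 15–12.
Aero vs Model S1: Model S1 wins 20–7.
No design is winless: Drift beats Flux; Concept 2 beats Drift; Flux beats Model S1; Aero beats Flux; Model S1 beats Concept 2. There is no Condorcet loser.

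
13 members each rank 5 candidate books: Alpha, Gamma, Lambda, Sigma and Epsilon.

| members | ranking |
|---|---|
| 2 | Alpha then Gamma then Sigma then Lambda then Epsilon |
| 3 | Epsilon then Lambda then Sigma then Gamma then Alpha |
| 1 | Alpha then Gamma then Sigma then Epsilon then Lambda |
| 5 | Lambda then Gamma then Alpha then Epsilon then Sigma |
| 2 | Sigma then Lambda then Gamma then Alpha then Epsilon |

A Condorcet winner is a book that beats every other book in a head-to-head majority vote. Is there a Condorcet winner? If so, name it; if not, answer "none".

Lambda

Pairwise majorities:
Alpha vs Gamma: Alpha preferred on 2+1 = 3 ballots; Gamma wins 10–3.
Alpha vs Lambda: Lambda wins 10–3.
Alpha vs Sigma: 2+1+5 = 8 for Alpha, 5 for Sigma — Alpha by 8–5.
Alpha–Epsilon: Alpha 10–3.
Gamma–Lambda: Lambda 10–3.
Gamma vs Sigma: Gamma wins 8–5.
Gamma vs Epsilon: Gamma preferred on 2+1+5+2 = 10 ballots; Gamma wins 10–3.
Lambda vs Sigma: 3+5 = 8 for Lambda, 5 for Sigma — Lambda by 8–5.
Lambda vs Epsilon: Lambda preferred on 2+5+2 = 9 ballots; Lambda wins 9–4.
Sigma vs Epsilon: 2+1+2 = 5 for Sigma, 8 for Epsilon — Epsilon by 8–5.
Lambda wins every pairwise contest, so Lambda is the Condorcet winner.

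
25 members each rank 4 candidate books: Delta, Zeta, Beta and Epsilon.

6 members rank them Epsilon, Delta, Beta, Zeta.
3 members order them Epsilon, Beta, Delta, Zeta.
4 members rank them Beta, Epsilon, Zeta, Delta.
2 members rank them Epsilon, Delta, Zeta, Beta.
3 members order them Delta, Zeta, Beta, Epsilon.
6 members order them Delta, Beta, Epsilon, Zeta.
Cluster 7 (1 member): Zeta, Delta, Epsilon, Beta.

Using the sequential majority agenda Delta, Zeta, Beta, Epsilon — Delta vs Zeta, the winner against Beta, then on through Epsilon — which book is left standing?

Round 1: Delta vs Zeta — 20–5, Delta advances.
Round 2: Delta vs Beta — 18–7, Delta advances.
Round 3: Delta vs Epsilon — 10–15, Epsilon advances.
Epsilon survives the agenda.

Epsilon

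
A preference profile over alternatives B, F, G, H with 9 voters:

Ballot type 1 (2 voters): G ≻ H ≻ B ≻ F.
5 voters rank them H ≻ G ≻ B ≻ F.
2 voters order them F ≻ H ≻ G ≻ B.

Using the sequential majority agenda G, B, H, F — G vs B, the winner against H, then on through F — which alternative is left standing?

H

Round 1: G vs B — 9–0, G advances.
Round 2: G vs H — 2–7, H advances.
Round 3: H vs F — 7–2, H advances.
The agenda winner is H.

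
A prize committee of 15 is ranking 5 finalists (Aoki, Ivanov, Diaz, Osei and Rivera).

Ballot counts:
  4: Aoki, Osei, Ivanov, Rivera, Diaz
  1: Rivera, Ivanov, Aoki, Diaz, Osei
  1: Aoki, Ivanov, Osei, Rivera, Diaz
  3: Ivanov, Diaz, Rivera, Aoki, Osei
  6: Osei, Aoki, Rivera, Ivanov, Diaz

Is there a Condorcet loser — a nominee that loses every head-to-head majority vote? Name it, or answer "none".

Pairwise majorities:
Aoki vs Ivanov: 11 to 4, Aoki.
Aoki vs Diaz: 12 to 3, Aoki.
Aoki–Osei: Aoki 9–6.
Aoki vs Rivera: Aoki wins 11–4.
Ivanov vs Diaz: 15 to 0, Ivanov.
Ivanov vs Osei: 5 to 10, Osei.
Ivanov–Rivera: Ivanov 8–7.
Diaz vs Osei: Osei wins 11–4.
Diaz–Rivera: Rivera 12–3.
Osei vs Rivera: Osei preferred on 4+1+6 = 11 ballots; Osei wins 11–4.
Diaz loses to every other nominee — it is the Condorcet loser.

Diaz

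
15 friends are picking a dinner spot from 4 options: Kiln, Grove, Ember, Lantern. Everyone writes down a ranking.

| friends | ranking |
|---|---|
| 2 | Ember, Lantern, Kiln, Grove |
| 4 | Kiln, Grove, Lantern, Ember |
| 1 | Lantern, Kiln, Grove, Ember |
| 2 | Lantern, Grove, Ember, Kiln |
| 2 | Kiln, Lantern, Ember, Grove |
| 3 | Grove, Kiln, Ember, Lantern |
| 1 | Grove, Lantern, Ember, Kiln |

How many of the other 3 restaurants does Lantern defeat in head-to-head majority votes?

1

Lantern against each rival (15 friends):
Lantern vs Kiln: 6 to 9, Kiln.
Lantern vs Grove: Lantern is ranked higher on 2+1+2+2 = 7 ballots, Grove on 8. Grove wins 8–7.
Lantern vs Ember: 10 to 5, Lantern.
Lantern beats Ember; loses to Kiln, Grove — 1 pairwise win.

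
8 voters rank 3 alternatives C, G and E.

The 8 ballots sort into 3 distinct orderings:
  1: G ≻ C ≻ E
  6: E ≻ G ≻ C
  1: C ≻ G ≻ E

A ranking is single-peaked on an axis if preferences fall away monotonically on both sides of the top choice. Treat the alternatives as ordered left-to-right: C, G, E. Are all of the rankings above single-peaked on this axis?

Axis positions: C=1, G=2, E=3.
Faction 1 (peak G at position 2): ranking walks positions 2-1-3, expanding outward from the peak — single-peaked.
Faction 2 (peak E at position 3): ranking walks positions 3-2-1, expanding outward from the peak — single-peaked.
Faction 3 (peak C at position 1): ranking walks positions 1-2-3, expanding outward from the peak — single-peaked.
Every ranking is single-peaked on this axis.

yes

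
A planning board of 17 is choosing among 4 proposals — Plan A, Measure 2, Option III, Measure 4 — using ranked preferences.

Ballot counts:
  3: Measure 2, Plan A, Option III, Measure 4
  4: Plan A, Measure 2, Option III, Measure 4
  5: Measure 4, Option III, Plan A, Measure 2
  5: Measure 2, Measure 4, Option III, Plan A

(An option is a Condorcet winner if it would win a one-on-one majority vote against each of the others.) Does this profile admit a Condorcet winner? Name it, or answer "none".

none

Check each pair by majority over 17 ballots:
Plan A vs Measure 2: Plan A is ranked higher on 4+5 = 9 ballots, Measure 2 on 8. Plan A wins 9–8.
Plan A vs Option III: Plan A is ranked higher on 3+4 = 7 ballots, Option III on 10. Option III wins 10–7.
Plan A vs Measure 4: 3+4 = 7 for Plan A, 10 for Measure 4 — Measure 4 by 10–7.
Measure 2 vs Option III: Measure 2, 12–5.
Measure 2 vs Measure 4: 12 to 5, Measure 2.
Option III vs Measure 4: 7 to 10, Measure 4.
Every option loses at least once (Plan A loses to Option III; Measure 2 loses to Plan A; Option III loses to Measure 2; Measure 4 loses to Measure 2). The majority relation contains the cycle Plan A > Measure 2 > Option III > Plan A, so there is no Condorcet winner.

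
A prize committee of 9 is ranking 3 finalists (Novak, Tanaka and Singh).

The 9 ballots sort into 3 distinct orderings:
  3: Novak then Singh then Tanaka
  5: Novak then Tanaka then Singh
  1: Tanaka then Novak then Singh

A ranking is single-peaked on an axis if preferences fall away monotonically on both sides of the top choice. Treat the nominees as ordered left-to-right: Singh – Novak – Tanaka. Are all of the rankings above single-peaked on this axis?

yes

Axis positions: Singh=1, Novak=2, Tanaka=3.
Ballot type 1 (peak Novak at position 2): ranking walks positions 2-1-3, expanding outward from the peak — single-peaked.
Ballot type 2 (peak Novak at position 2): ranking walks positions 2-3-1, expanding outward from the peak — single-peaked.
Ballot type 3 (peak Tanaka at position 3): ranking walks positions 3-2-1, expanding outward from the peak — single-peaked.
Every ranking is single-peaked on this axis.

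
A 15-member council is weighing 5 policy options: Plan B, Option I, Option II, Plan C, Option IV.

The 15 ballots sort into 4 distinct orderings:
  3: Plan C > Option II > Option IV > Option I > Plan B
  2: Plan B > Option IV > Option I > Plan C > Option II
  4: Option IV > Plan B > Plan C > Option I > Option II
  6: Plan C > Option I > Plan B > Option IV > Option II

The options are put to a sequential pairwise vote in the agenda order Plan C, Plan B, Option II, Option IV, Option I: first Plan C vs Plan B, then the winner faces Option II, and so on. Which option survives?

Plan C

Round 1: Plan C vs Plan B — 9–6, Plan C advances.
Round 2: Plan C vs Option II — 15–0, Plan C advances.
Round 3: Plan C vs Option IV — 9–6, Plan C advances.
Round 4: Plan C vs Option I — 13–2, Plan C advances.
The agenda winner is Plan C.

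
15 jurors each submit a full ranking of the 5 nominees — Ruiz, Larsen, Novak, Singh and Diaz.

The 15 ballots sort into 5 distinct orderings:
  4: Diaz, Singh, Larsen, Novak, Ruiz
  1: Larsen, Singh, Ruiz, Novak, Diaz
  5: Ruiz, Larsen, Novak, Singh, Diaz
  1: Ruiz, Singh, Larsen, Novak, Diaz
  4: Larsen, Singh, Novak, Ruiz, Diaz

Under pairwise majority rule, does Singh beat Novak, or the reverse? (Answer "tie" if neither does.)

Ballots ranking Singh above Novak: 4 + 1 + 1 + 4 = 10.
Ballots ranking Novak above Singh: 15 − 10 = 5.
Singh wins the head-to-head 10–5.

Singh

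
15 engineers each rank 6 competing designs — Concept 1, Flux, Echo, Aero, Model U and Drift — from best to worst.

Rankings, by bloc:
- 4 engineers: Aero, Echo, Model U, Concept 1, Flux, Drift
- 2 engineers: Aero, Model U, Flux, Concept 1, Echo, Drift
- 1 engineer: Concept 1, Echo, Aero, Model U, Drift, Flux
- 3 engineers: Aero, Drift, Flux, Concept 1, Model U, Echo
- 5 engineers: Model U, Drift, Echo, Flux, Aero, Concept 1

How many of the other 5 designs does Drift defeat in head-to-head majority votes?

3

Drift against each rival (15 engineers):
Drift vs Concept 1: Drift, 8–7.
Drift vs Flux: 9 to 6, Drift.
Drift–Echo: Drift 8–7.
Drift vs Aero: Aero, 10–5.
Drift vs Model U: Model U wins 12–3.
Drift beats Concept 1, Flux, Echo; loses to Aero, Model U — 3 pairwise wins.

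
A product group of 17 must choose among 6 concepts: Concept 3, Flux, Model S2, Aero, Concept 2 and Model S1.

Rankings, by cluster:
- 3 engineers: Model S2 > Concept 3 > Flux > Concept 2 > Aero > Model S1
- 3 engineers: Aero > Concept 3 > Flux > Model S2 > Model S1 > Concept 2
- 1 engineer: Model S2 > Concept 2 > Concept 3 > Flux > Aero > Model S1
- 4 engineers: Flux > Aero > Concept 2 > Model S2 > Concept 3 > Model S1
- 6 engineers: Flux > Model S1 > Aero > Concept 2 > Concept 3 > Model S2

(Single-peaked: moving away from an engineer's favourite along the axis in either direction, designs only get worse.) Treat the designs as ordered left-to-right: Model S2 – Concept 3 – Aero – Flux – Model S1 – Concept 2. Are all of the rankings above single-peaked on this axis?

Axis positions: Model S2=1, Concept 3=2, Aero=3, Flux=4, Model S1=5, Concept 2=6.
Cluster 1: ranking walks positions 1-2-4-6-3-5; Flux is ranked above Aero even though Aero lies between Flux and the peak Model S2 on the axis — preferences dip and rise again. Not single-peaked.
Cluster 2 (peak Aero at position 3): ranking walks positions 3-2-4-1-5-6, expanding outward from the peak — single-peaked.
Cluster 3: ranking walks positions 1-6-2-4-3-5; Concept 2 is ranked above Concept 3 even though Concept 3 lies between Concept 2 and the peak Model S2 on the axis — preferences dip and rise again. Not single-peaked.
Cluster 4: ranking walks positions 4-3-6-1-2-5; Concept 2 is ranked above Model S1 even though Model S1 lies between Concept 2 and the peak Flux on the axis — preferences dip and rise again. Not single-peaked.
Cluster 5 (peak Flux at position 4): ranking walks positions 4-5-3-6-2-1, expanding outward from the peak — single-peaked.
Cluster 1 violates single-peakedness, so the profile is not single-peaked on this axis.

no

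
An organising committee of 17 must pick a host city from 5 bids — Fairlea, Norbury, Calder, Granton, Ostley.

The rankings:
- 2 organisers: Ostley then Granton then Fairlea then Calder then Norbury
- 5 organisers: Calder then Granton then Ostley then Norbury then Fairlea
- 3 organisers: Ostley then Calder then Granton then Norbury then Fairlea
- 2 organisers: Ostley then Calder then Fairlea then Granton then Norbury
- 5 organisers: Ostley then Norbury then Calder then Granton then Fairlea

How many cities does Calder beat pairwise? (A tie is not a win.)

3

Calder against each rival (17 organisers):
Calder vs Fairlea: Calder is ranked higher on 5+3+2+5 = 15 ballots, Fairlea on 2. Calder wins 15–2.
Calder vs Norbury: Calder, 12–5.
Calder vs Granton: Calder wins 15–2.
Calder vs Ostley: 5 to 12, Ostley.
Calder beats Fairlea, Norbury, Granton; loses to Ostley — 3 pairwise wins.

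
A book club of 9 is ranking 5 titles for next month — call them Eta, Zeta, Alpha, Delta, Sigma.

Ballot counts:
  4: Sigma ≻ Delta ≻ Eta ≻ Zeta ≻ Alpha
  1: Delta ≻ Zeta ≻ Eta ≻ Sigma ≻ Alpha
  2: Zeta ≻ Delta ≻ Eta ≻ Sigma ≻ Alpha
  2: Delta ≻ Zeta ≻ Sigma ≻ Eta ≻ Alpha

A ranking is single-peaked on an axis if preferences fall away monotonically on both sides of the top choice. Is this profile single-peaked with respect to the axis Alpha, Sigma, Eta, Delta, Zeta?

no

Axis positions: Alpha=1, Sigma=2, Eta=3, Delta=4, Zeta=5.
Group 1: ranking walks positions 2-4-3-5-1; Delta is ranked above Eta even though Eta lies between Delta and the peak Sigma on the axis — preferences dip and rise again. Not single-peaked.
Group 2 (peak Delta at position 4): ranking walks positions 4-5-3-2-1, expanding outward from the peak — single-peaked.
Group 3 (peak Zeta at position 5): ranking walks positions 5-4-3-2-1, expanding outward from the peak — single-peaked.
Group 4: ranking walks positions 4-5-2-3-1; Sigma is ranked above Eta even though Eta lies between Sigma and the peak Delta on the axis — preferences dip and rise again. Not single-peaked.
Group 1 violates single-peakedness, so the profile is not single-peaked on this axis.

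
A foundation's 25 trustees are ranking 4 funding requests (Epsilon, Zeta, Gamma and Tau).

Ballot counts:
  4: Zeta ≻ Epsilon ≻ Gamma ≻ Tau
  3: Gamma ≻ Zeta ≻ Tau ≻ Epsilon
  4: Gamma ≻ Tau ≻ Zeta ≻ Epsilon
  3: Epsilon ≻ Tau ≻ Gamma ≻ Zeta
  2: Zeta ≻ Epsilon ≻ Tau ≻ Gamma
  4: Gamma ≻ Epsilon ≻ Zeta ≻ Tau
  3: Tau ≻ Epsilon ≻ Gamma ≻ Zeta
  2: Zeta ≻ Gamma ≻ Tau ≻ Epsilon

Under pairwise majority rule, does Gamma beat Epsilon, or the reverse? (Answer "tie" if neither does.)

Ballots ranking Gamma above Epsilon: 3 + 4 + 4 + 2 = 13.
Ballots ranking Epsilon above Gamma: 25 − 13 = 12.
Gamma wins the head-to-head 13–12.

Gamma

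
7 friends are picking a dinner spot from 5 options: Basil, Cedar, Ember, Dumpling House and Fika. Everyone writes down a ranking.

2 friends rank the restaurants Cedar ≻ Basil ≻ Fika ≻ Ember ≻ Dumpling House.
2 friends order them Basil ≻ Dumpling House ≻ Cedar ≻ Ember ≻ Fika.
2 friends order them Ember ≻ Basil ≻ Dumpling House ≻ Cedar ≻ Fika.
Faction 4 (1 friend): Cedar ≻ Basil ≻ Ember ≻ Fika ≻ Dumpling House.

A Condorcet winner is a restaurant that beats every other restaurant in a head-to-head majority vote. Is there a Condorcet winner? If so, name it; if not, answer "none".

Head-to-head results (7 friends):
Basil vs Cedar: Basil wins 4–3.
Basil vs Ember: Basil wins 5–2.
Basil–Dumpling House: Basil 7–0.
Basil–Fika: Basil 7–0.
Cedar vs Ember: 2+2+1 = 5 for Cedar, 2 for Ember — Cedar by 5–2.
Cedar vs Dumpling House: 2+1 = 3 for Cedar, 4 for Dumpling House — Dumpling House by 4–3.
Cedar vs Fika: Cedar wins 7–0.
Ember vs Dumpling House: Ember preferred on 2+2+1 = 5 ballots; Ember wins 5–2.
Ember vs Fika: Ember, 5–2.
Dumpling House vs Fika: Dumpling House, 4–3.
Only Basil has no losses; Basil is the Condorcet winner.

Basil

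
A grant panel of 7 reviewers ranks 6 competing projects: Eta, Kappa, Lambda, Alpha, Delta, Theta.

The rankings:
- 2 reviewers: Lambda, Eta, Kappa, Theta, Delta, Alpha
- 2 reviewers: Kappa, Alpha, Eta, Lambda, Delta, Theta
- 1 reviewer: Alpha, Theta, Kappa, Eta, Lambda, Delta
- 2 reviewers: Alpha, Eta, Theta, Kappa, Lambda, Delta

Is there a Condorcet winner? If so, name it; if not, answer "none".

Check each pair by majority over 7 ballots:
Eta vs Kappa: Eta wins 4–3.
Eta vs Lambda: Eta, 5–2.
Eta–Alpha: Alpha 5–2.
Eta vs Delta: Eta, 7–0.
Eta–Theta: Eta 6–1.
Kappa–Lambda: Kappa 5–2.
Kappa vs Alpha: Kappa, 4–3.
Kappa vs Delta: Kappa wins 7–0.
Kappa–Theta: Kappa 4–3.
Lambda–Alpha: Alpha 5–2.
Lambda vs Delta: Lambda wins 7–0.
Lambda–Theta: Lambda 4–3.
Alpha vs Delta: Alpha, 5–2.
Alpha vs Theta: Alpha, 5–2.
Delta vs Theta: Theta, 5–2.
Each project drops at least one matchup (Eta loses to Alpha; Kappa loses to Eta; Lambda loses to Eta; Alpha loses to Kappa; Delta loses to Eta; Theta loses to Eta); the cycle Eta → Kappa → Alpha → Eta rules out a Condorcet winner.

none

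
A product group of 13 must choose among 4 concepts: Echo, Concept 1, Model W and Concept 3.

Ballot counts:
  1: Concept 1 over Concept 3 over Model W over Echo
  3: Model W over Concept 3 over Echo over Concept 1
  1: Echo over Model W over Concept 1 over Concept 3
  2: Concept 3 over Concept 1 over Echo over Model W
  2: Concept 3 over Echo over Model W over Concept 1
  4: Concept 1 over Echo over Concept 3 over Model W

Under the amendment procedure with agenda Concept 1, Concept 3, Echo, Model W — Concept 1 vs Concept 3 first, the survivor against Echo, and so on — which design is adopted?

Concept 3

Round 1: Concept 1 vs Concept 3 — 6–7, Concept 3 advances.
Round 2: Concept 3 vs Echo — 8–5, Concept 3 advances.
Round 3: Concept 3 vs Model W — 9–4, Concept 3 advances.
Concept 3 survives the agenda.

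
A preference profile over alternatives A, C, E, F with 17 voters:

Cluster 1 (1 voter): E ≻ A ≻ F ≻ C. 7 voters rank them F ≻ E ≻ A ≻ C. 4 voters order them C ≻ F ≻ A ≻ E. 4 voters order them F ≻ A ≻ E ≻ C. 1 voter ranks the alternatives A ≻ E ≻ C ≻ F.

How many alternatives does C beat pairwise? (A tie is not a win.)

0

C against each rival (17 voters):
C vs A: C is ranked higher on 4 ballots, A on 13. A wins 13–4.
C vs E: C is ranked higher on 4 ballots, E on 13. E wins 13–4.
C vs F: F, 12–5.
C beats no one; loses to A, E, F — 0 pairwise wins.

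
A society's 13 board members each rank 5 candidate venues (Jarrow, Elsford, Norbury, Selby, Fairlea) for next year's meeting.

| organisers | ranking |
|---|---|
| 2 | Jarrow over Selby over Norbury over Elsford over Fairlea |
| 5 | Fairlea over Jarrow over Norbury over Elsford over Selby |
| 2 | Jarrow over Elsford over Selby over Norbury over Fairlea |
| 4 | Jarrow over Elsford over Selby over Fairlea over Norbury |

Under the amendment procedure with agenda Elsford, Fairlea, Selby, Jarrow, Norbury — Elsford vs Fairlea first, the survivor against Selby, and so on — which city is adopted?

Jarrow

Round 1: Elsford vs Fairlea — 8–5, Elsford advances.
Round 2: Elsford vs Selby — 11–2, Elsford advances.
Round 3: Elsford vs Jarrow — 0–13, Jarrow advances.
Round 4: Jarrow vs Norbury — 13–0, Jarrow advances.
The agenda winner is Jarrow.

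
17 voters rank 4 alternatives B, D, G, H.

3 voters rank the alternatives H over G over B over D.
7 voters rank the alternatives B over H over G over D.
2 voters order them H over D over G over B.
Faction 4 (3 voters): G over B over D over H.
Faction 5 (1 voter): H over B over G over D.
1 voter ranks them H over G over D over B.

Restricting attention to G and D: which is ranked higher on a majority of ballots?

G

Ballots ranking G above D: 3 + 7 + 3 + 1 + 1 = 15.
Ballots ranking D above G: 17 − 15 = 2.
G wins the head-to-head 15–2.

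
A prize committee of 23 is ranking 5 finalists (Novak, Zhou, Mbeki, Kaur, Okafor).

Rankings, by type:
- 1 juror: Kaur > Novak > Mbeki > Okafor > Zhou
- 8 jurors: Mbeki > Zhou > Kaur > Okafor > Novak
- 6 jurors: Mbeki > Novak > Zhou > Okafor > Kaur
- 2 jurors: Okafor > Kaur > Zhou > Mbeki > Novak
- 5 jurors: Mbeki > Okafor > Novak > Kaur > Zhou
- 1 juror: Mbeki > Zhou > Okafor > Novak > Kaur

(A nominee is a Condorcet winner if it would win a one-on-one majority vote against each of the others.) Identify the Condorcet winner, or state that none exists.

Mbeki

Pairwise majorities:
Novak vs Zhou: 1+6+5 = 12 for Novak, 11 for Zhou — Novak by 12–11.
Novak vs Mbeki: Mbeki wins 22–1.
Novak–Kaur: Novak 12–11.
Novak vs Okafor: Novak is ranked higher on 1+6 = 7 ballots, Okafor on 16. Okafor wins 16–7.
Zhou vs Mbeki: Mbeki wins 21–2.
Zhou–Kaur: Zhou 15–8.
Zhou vs Okafor: Zhou preferred on 8+6+1 = 15 ballots; Zhou wins 15–8.
Mbeki vs Kaur: 20 to 3, Mbeki.
Mbeki vs Okafor: Mbeki wins 21–2.
Kaur vs Okafor: Okafor, 14–9.
Only Mbeki has no losses; Mbeki is the Condorcet winner.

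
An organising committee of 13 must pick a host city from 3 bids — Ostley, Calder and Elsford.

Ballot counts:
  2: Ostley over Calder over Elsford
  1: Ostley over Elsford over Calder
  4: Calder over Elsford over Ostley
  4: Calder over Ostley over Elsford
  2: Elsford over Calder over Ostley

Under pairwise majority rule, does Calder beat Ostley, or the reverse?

Calder

Ballots ranking Calder above Ostley: 4 + 4 + 2 = 10.
Ballots ranking Ostley above Calder: 13 − 10 = 3.
Calder wins the head-to-head 10–3.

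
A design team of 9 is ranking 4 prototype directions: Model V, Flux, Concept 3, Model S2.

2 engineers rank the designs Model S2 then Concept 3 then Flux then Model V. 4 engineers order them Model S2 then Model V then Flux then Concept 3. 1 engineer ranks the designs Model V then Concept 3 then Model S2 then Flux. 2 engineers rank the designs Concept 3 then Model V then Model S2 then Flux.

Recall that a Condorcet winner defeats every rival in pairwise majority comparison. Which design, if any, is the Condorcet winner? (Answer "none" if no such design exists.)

Model S2

Pairwise majorities:
Model V vs Flux: 4+1+2 = 7 for Model V, 2 for Flux — Model V by 7–2.
Model V vs Concept 3: 5 to 4, Model V.
Model V vs Model S2: 3 to 6, Model S2.
Flux vs Concept 3: Flux is ranked higher on 4 ballots, Concept 3 on 5. Concept 3 wins 5–4.
Flux vs Model S2: 0 to 9, Model S2.
Concept 3 vs Model S2: Concept 3 is ranked higher on 1+2 = 3 ballots, Model S2 on 6. Model S2 wins 6–3.
Model S2 beats each of Model V, Flux, Concept 3 — Model S2 is the Condorcet winner.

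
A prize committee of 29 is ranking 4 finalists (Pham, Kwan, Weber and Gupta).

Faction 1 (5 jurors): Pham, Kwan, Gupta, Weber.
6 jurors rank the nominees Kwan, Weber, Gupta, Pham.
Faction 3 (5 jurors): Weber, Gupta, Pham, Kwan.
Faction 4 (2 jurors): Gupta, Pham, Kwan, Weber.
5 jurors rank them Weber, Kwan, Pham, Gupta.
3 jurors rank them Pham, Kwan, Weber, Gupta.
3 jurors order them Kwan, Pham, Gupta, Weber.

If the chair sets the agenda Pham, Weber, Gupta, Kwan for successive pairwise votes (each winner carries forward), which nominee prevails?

Kwan

Round 1: Pham vs Weber — 13–16, Weber advances.
Round 2: Weber vs Gupta — 19–10, Weber advances.
Round 3: Weber vs Kwan — 10–19, Kwan advances.
Kwan survives the agenda.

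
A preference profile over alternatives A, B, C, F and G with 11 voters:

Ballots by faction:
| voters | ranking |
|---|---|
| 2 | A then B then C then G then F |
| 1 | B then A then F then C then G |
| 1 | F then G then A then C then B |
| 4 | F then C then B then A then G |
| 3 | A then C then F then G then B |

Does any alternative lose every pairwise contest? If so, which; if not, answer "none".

G

Head-to-head results (11 voters):
A vs B: A preferred on 2+1+3 = 6 ballots; A wins 6–5.
A vs C: 2+1+1+3 = 7 for A, 4 for C — A by 7–4.
A vs F: A is ranked higher on 2+1+3 = 6 ballots, F on 5. A wins 6–5.
A vs G: A wins 10–1.
B–C: C 8–3.
B vs F: F, 8–3.
B vs G: B preferred on 2+1+4 = 7 ballots; B wins 7–4.
C vs F: C preferred on 2+3 = 5 ballots; F wins 6–5.
C vs G: C is ranked higher on 2+1+4+3 = 10 ballots, G on 1. C wins 10–1.
F–G: F 9–2.
G is beaten in every head-to-head and is the Condorcet loser.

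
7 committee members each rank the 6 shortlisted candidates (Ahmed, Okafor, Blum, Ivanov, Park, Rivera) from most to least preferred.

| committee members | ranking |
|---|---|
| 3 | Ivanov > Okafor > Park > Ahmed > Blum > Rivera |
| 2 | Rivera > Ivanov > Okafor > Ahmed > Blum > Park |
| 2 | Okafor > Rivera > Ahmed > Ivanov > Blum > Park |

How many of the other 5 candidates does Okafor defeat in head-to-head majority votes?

Okafor against each rival (7 committee members):
Okafor vs Ahmed: 3+2+2 = 7 for Okafor, 0 for Ahmed — Okafor by 7–0.
Okafor vs Blum: Okafor wins 7–0.
Okafor vs Ivanov: 2 to 5, Ivanov.
Okafor vs Park: 3+2+2 = 7 for Okafor, 0 for Park — Okafor by 7–0.
Okafor vs Rivera: Okafor preferred on 3+2 = 5 ballots; Okafor wins 5–2.
Okafor beats Ahmed, Blum, Park, Rivera; loses to Ivanov — 4 pairwise wins.

4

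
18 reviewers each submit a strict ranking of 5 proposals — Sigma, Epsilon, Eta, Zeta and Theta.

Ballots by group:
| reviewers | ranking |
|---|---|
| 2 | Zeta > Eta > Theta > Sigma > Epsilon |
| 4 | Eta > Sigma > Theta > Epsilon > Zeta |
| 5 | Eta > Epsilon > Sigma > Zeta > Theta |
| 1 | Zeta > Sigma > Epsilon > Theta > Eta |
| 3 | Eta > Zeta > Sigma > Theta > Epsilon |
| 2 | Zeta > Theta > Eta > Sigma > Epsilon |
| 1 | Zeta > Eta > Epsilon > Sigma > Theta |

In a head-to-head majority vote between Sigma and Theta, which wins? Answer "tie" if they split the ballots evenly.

Sigma

Ballots ranking Sigma above Theta: 4 + 5 + 1 + 3 + 1 = 14.
Ballots ranking Theta above Sigma: 18 − 14 = 4.
Sigma wins the head-to-head 14–4.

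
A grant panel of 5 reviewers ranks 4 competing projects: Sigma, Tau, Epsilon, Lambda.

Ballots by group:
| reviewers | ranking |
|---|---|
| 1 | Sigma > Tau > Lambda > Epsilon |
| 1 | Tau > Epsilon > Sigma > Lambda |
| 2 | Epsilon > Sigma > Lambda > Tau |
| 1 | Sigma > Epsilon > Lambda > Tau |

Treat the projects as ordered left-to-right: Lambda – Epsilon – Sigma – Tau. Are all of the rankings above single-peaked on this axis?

no

Axis positions: Lambda=1, Epsilon=2, Sigma=3, Tau=4.
Group 1: ranking walks positions 3-4-1-2; Lambda is ranked above Epsilon even though Epsilon lies between Lambda and the peak Sigma on the axis — preferences dip and rise again. Not single-peaked.
Group 2: ranking walks positions 4-2-3-1; Epsilon is ranked above Sigma even though Sigma lies between Epsilon and the peak Tau on the axis — preferences dip and rise again. Not single-peaked.
Group 3 (peak Epsilon at position 2): ranking walks positions 2-3-1-4, expanding outward from the peak — single-peaked.
Group 4 (peak Sigma at position 3): ranking walks positions 3-2-1-4, expanding outward from the peak — single-peaked.
Group 1 violates single-peakedness, so the profile is not single-peaked on this axis.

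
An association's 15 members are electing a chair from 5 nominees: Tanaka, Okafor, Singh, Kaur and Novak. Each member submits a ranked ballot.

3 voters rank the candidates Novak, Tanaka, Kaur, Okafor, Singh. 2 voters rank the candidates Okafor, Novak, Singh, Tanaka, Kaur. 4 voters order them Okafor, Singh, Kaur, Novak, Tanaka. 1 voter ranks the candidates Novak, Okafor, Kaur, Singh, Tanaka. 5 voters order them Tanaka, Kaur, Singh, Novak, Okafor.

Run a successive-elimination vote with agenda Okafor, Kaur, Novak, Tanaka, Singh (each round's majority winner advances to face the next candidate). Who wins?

Round 1: Okafor vs Kaur — 7–8, Kaur advances.
Round 2: Kaur vs Novak — 9–6, Kaur advances.
Round 3: Kaur vs Tanaka — 5–10, Tanaka advances.
Round 4: Tanaka vs Singh — 8–7, Tanaka advances.
The agenda winner is Tanaka.

Tanaka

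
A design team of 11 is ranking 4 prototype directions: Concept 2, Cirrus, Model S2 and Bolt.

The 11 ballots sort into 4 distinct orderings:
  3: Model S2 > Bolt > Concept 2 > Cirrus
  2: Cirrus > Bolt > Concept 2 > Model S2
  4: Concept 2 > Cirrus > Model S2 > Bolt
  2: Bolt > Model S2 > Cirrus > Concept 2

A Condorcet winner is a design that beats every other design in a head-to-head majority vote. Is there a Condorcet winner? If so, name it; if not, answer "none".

Check each pair by majority over 11 ballots:
Concept 2 vs Cirrus: Concept 2, 7–4.
Concept 2–Model S2: Concept 2 6–5.
Concept 2 vs Bolt: Bolt, 7–4.
Cirrus vs Model S2: Cirrus, 6–5.
Cirrus vs Bolt: Cirrus wins 6–5.
Model S2 vs Bolt: Model S2 wins 7–4.
Every design loses at least once (Concept 2 loses to Bolt; Cirrus loses to Concept 2; Model S2 loses to Concept 2; Bolt loses to Cirrus). The majority relation contains the cycle Concept 2 → Cirrus → Bolt → Concept 2, so there is no Condorcet winner.

none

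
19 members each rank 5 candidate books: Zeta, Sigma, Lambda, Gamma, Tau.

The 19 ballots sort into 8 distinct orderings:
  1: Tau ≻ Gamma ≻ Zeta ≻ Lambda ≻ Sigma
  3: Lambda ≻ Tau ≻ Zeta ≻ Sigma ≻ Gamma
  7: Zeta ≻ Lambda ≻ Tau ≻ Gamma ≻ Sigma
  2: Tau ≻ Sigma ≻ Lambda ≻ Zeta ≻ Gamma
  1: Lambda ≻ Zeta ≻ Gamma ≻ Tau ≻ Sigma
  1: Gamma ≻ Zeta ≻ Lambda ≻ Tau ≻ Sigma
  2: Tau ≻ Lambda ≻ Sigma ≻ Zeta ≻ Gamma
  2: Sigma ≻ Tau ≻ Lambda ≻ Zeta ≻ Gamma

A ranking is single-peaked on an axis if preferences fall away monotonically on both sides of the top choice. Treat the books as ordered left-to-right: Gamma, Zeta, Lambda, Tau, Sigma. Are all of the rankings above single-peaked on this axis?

Axis positions: Gamma=1, Zeta=2, Lambda=3, Tau=4, Sigma=5.
Bloc 1: ranking walks positions 4-1-2-3-5; Gamma is ranked above Lambda even though Lambda lies between Gamma and the peak Tau on the axis — preferences dip and rise again. Not single-peaked.
Bloc 2 (peak Lambda at position 3): ranking walks positions 3-4-2-5-1, expanding outward from the peak — single-peaked.
Bloc 3 (peak Zeta at position 2): ranking walks positions 2-3-4-1-5, expanding outward from the peak — single-peaked.
Bloc 4 (peak Tau at position 4): ranking walks positions 4-5-3-2-1, expanding outward from the peak — single-peaked.
Bloc 5 (peak Lambda at position 3): ranking walks positions 3-2-1-4-5, expanding outward from the peak — single-peaked.
Bloc 6 (peak Gamma at position 1): ranking walks positions 1-2-3-4-5, expanding outward from the peak — single-peaked.
Bloc 7 (peak Tau at position 4): ranking walks positions 4-3-5-2-1, expanding outward from the peak — single-peaked.
Bloc 8 (peak Sigma at position 5): ranking walks positions 5-4-3-2-1, expanding outward from the peak — single-peaked.
Bloc 1 violates single-peakedness, so the profile is not single-peaked on this axis.

no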